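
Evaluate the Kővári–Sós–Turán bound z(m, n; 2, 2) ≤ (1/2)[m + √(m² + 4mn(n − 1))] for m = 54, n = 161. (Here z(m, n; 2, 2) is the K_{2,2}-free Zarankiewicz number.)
z(54, 161; 2, 2) ≤ (1/2)[54 + √(54² + 4·54·161·160)] = (1/2)[54 + √5567076] = 1206.7326

Kővári–Sós–Turán: let r_1, ..., r_54 be the row sums and z = Σ r_i the total number of 1s. Each pair of columns can share at most one row with both entries 1 (else a 2×2 all-ones block appears), so Σ_i C(r_i, 2) ≤ C(161, 2) = 12880. By convexity Σ_i C(r_i, 2) ≥ 54·C(z/54, 2) = z(z − 54)/(2·54), giving z² − 54z − 54·161·160 ≤ 0 and hence z ≤ (1/2)[54 + √(2916 + 4·1391040)] = (1/2)[54 + √5567076] ≈ (1/2)(54 + 2359.4652) = 1206.7326.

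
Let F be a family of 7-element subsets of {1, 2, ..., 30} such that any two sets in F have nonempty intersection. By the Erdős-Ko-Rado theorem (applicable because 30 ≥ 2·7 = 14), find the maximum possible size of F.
max |F| = C(29, 6) = 475020

Erdős-Ko-Rado (1961): when n ≥ 2k, max |F| = C(n−1, k−1). The bound is attained by the star {A : i ∈ A} for any fixed i ∈ [n]. Here C(30−1, 7−1) = C(29, 6) = 475020.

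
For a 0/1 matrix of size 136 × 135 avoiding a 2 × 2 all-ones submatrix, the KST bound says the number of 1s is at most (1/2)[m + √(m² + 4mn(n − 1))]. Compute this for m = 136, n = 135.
z(136, 135; 2, 2) ≤ (1/2)[136 + √(136² + 4·136·135·134)] = (1/2)[136 + √9859456] = 1637.9885

Kővári–Sós–Turán: let r_1, ..., r_136 be the row sums and z = Σ r_i the total number of 1s. Each pair of columns can share at most one row with both entries 1 (else a 2×2 all-ones block appears), so Σ_i C(r_i, 2) ≤ C(135, 2) = 9045. By convexity Σ_i C(r_i, 2) ≥ 136·C(z/136, 2) = z(z − 136)/(2·136), giving z² − 136z − 136·135·134 ≤ 0 and hence z ≤ (1/2)[136 + √(18496 + 4·2460240)] = (1/2)[136 + √9859456] ≈ (1/2)(136 + 3139.9771) = 1637.9885.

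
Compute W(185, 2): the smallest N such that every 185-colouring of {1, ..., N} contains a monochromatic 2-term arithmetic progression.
W(185, 2) = 185 + 1 = 186

A 2-term AP is any pair of integers, so a monochromatic 2-AP exists iff some colour is used at least twice. With 185 colours, the colouring i ↦ i on {1, ..., 185} uses each colour once, avoiding any monochromatic pair, so W(185, 2) > 185. For {1, ..., 186}, pigeonhole forces two integers of the same colour, which form a monochromatic 2-AP. Hence W(185, 2) = 186.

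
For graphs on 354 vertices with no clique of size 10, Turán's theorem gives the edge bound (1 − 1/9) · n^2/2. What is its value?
Turán density bound = (8/9) · 354^2/2 = 55696

Turán's theorem: ex(n, K_{r+1}) is achieved by the complete r-partite Turán graph T(n, r) with parts as balanced as possible, and is at most (1 − 1/r) · n^2/2. For r = 9, n = 354: the density bound is (8/9) · 125316/2 = 55696. The integer-valued extremum is e(T(354, 9)) = 55695, which is strictly less than the density bound 55696 since 9 ∤ 354 (the parts of T(354, 9) cannot all be equal).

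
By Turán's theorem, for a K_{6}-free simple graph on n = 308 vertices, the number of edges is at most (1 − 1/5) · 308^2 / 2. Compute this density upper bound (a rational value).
Turán density bound = (4/5) · 308^2/2 = 189728/5 ≈ 37945.6

Turán's theorem: ex(n, K_{r+1}) is achieved by the complete r-partite Turán graph T(n, r) with parts as balanced as possible, and is at most (1 − 1/r) · n^2/2. For r = 5, n = 308: the density bound is (4/5) · 94864/2 = 189728/5 ≈ 37945.6. The integer-valued extremum is e(T(308, 5)) = 37945, which is strictly less than the density bound 189728/5 since 5 ∤ 308 (the parts of T(308, 5) cannot all be equal).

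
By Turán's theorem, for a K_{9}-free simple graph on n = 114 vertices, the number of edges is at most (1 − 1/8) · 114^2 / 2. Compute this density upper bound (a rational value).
Turán density bound = (7/8) · 114^2/2 = 22743/4 ≈ 5685.75

Turán's theorem: ex(n, K_{r+1}) is achieved by the complete r-partite Turán graph T(n, r) with parts as balanced as possible, and is at most (1 − 1/r) · n^2/2. For r = 8, n = 114: the density bound is (7/8) · 12996/2 = 22743/4 ≈ 5685.75. The integer-valued extremum is e(T(114, 8)) = 5685, which is strictly less than the density bound 22743/4 since 8 ∤ 114 (the parts of T(114, 8) cannot all be equal).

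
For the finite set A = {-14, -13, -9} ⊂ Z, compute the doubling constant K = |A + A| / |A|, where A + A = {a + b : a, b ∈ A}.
K = |A + A| / |A| = 6/3 = 2

Enumerate A + A = {a + b : a, b ∈ A}. With |A| = 3, there are |A|^2 = 9 ordered sum pairs; collecting distinct values, A + A = {-28, -27, -26, -23, -22, -18}, so |A + A| = 6. Thus K = 6/3 = 2. For comparison, the minimum possible |A + A| over all 3-element sets is 2·3 − 1 = 5 (so min K = 5/3), attained only by arithmetic progressions.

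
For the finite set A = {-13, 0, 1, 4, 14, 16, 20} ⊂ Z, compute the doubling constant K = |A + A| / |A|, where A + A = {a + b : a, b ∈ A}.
K = |A + A| / |A| = 26/7

Enumerate A + A = {a + b : a, b ∈ A}. With |A| = 7, there are |A|^2 = 49 ordered sum pairs; collecting distinct values, A + A = {-26, -13, -12, -9, 0, 1, 2, 3, 4, 5, 7, 8, 14, 15, 16, 17, 18, 20, 21, 24, 28, 30, 32, 34, 36, 40}, so |A + A| = 26. Thus K = 26/7. For comparison, the minimum possible |A + A| over all 7-element sets is 2·7 − 1 = 13 (so min K = 13/7), attained only by arithmetic progressions.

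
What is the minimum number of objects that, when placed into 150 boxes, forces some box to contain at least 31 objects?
n = (31 − 1)·150 + 1 = 4501

By the generalised pigeonhole principle, to guarantee some box contains ≥ r objects we need more than (r − 1) · k objects total. Threshold: n = (r − 1) · k + 1. With r = 31 and k = 150: n = 30 · 150 + 1 = 4500 + 1 = 4501. For n = 4500 = 30 · 150, we can put exactly 30 objects in every box, avoiding 31 in any single one — so 4501 is tight.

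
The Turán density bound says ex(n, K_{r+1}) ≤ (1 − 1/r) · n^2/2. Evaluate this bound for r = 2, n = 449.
Turán density bound = (1/2) · 449^2/2 = 201601/4 ≈ 50400.25

Turán's theorem: ex(n, K_{r+1}) is achieved by the complete r-partite Turán graph T(n, r) with parts as balanced as possible, and is at most (1 − 1/r) · n^2/2. For r = 2, n = 449: the density bound is (1/2) · 201601/2 = 201601/4 ≈ 50400.25. The integer-valued extremum is e(T(449, 2)) = 50400, which is strictly less than the density bound 201601/4 since 2 ∤ 449 (the parts of T(449, 2) cannot all be equal).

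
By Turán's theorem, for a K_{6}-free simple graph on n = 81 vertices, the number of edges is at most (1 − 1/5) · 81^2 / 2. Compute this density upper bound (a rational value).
Turán density bound = (4/5) · 81^2/2 = 13122/5 ≈ 2624.4

Turán's theorem: ex(n, K_{r+1}) is achieved by the complete r-partite Turán graph T(n, r) with parts as balanced as possible, and is at most (1 − 1/r) · n^2/2. For r = 5, n = 81: the density bound is (4/5) · 6561/2 = 13122/5 ≈ 2624.4. The integer-valued extremum is e(T(81, 5)) = 2624, which is strictly less than the density bound 13122/5 since 5 ∤ 81 (the parts of T(81, 5) cannot all be equal).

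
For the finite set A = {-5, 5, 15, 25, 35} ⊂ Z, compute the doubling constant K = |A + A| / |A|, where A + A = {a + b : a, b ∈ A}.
K = |A + A| / |A| = 9/5

Enumerate A + A = {a + b : a, b ∈ A}. With |A| = 5, there are |A|^2 = 25 ordered sum pairs; collecting distinct values, A + A = {-10, 0, 10, 20, 30, 40, 50, 60, 70}, so |A + A| = 9. Thus K = 9/5. Here |A + A| = 2|A| − 1 = 9, the minimum possible — so K = 9/5 is minimal, which holds iff A is an arithmetic progression.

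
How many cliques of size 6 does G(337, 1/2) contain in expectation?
E[# K_6] = C(337, 6) · (1/2)^C(6, 2) = 1945406098104 / 2^15 = 243175762263/4096 ≈ 59369082.583740

For each 6-subset S of vertices (there are C(337, 6) = 1945406098104 such S), let X_S = 1 if S induces a K_6 (all C(6, 2) = 15 edges present). Then P(X_S = 1) = (1/2)^15 = 1/32768. By linearity of expectation, E[# K_6] = C(337, 6) · (1/2)^15 = 1945406098104 / 32768 = 243175762263/4096 ≈ 59369082.583740.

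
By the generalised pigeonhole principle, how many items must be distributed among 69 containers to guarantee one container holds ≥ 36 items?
n = (36 − 1)·69 + 1 = 2416

By the generalised pigeonhole principle, to guarantee some box contains ≥ r objects we need more than (r − 1) · k objects total. Threshold: n = (r − 1) · k + 1. With r = 36 and k = 69: n = 35 · 69 + 1 = 2415 + 1 = 2416. For n = 2415 = 35 · 69, we can put exactly 35 objects in every box, avoiding 36 in any single one — so 2416 is tight.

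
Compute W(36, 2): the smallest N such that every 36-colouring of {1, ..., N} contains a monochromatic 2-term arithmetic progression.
W(36, 2) = 36 + 1 = 37

A 2-term AP is any pair of integers, so a monochromatic 2-AP exists iff some colour is used at least twice. With 36 colours, the colouring i ↦ i on {1, ..., 36} uses each colour once, avoiding any monochromatic pair, so W(36, 2) > 36. For {1, ..., 37}, pigeonhole forces two integers of the same colour, which form a monochromatic 2-AP. Hence W(36, 2) = 37.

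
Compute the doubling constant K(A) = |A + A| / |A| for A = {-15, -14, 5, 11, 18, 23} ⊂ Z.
K = |A + A| / |A| = 21/6 = 7/2

Enumerate A + A = {a + b : a, b ∈ A}. With |A| = 6, there are |A|^2 = 36 ordered sum pairs; collecting distinct values, A + A = {-30, -29, -28, -10, -9, -4, -3, 3, 4, 8, 9, 10, 16, 22, 23, 28, 29, 34, 36, 41, 46}, so |A + A| = 21. Thus K = 21/6 = 7/2. For comparison, the minimum possible |A + A| over all 6-element sets is 2·6 − 1 = 11 (so min K = 11/6), attained only by arithmetic progressions.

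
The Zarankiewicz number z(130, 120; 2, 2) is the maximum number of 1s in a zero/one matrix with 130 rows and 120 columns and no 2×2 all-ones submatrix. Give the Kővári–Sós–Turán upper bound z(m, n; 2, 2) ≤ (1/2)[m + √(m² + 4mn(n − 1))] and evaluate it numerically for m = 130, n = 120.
z(130, 120; 2, 2) ≤ (1/2)[130 + √(130² + 4·130·120·119)] = (1/2)[130 + √7442500] = 1429.0473

Kővári–Sós–Turán: let r_1, ..., r_130 be the row sums and z = Σ r_i the total number of 1s. Each pair of columns can share at most one row with both entries 1 (else a 2×2 all-ones block appears), so Σ_i C(r_i, 2) ≤ C(120, 2) = 7140. By convexity Σ_i C(r_i, 2) ≥ 130·C(z/130, 2) = z(z − 130)/(2·130), giving z² − 130z − 130·120·119 ≤ 0 and hence z ≤ (1/2)[130 + √(16900 + 4·1856400)] = (1/2)[130 + √7442500] ≈ (1/2)(130 + 2728.0946) = 1429.0473.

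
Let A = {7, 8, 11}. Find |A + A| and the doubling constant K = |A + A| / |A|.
K = |A + A| / |A| = 6/3 = 2

Enumerate A + A = {a + b : a, b ∈ A}. With |A| = 3, there are |A|^2 = 9 ordered sum pairs; collecting distinct values, A + A = {14, 15, 16, 18, 19, 22}, so |A + A| = 6. Thus K = 6/3 = 2. For comparison, the minimum possible |A + A| over all 3-element sets is 2·3 − 1 = 5 (so min K = 5/3), attained only by arithmetic progressions.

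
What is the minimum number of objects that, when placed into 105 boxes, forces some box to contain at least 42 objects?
n = (42 − 1)·105 + 1 = 4306

By the generalised pigeonhole principle, to guarantee some box contains ≥ r objects we need more than (r − 1) · k objects total. Threshold: n = (r − 1) · k + 1. With r = 42 and k = 105: n = 41 · 105 + 1 = 4305 + 1 = 4306. For n = 4305 = 41 · 105, we can put exactly 41 objects in every box, avoiding 42 in any single one — so 4306 is tight.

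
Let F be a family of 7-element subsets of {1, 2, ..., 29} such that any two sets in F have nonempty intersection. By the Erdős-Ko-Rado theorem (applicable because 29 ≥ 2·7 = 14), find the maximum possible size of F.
max |F| = C(28, 6) = 376740

The Erdős-Ko-Rado theorem states: for n ≥ 2k, an intersecting family of k-subsets of an n-element set has size at most C(n − 1, k − 1), with equality for 'star' families {A ⊆ [n] : |A| = k, i ∈ A} (fix an element i). For n = 29, k = 7: C(28, 6) = 376740.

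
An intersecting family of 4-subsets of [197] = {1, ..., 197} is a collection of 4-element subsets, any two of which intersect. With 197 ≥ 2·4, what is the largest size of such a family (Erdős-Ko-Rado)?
max |F| = C(196, 3) = 1235780

Erdős-Ko-Rado (1961): when n ≥ 2k, max |F| = C(n−1, k−1). The bound is attained by the star {A : i ∈ A} for any fixed i ∈ [n]. Here C(197−1, 4−1) = C(196, 3) = 1235780.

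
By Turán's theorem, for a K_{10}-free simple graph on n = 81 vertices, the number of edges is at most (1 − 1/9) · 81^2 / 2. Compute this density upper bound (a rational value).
Turán density bound = (8/9) · 81^2/2 = 2916

Turán's theorem: ex(n, K_{r+1}) is achieved by the complete r-partite Turán graph T(n, r) with parts as balanced as possible, and is at most (1 − 1/r) · n^2/2. For r = 9, n = 81: the density bound is (8/9) · 6561/2 = 2916. Since 9 ∣ 81, the Turán graph T(81, 9) has parts of equal size 9, and its edge count e(T(81, 9)) = 2916 attains the density bound exactly.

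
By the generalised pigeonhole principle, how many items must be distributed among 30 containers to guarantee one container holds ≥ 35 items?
n = (35 − 1)·30 + 1 = 1021

By the generalised pigeonhole principle, to guarantee some box contains ≥ r objects we need more than (r − 1) · k objects total. Threshold: n = (r − 1) · k + 1. With r = 35 and k = 30: n = 34 · 30 + 1 = 1020 + 1 = 1021. For n = 1020 = 34 · 30, we can put exactly 34 objects in every box, avoiding 35 in any single one — so 1021 is tight.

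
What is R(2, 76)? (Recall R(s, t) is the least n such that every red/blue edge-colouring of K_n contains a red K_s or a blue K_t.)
R(2, 76) = 76

R(2, k) = k for all k ≥ 2: in a 2-colouring of K_k, either some edge is red (a red K_2) or all edges are blue (a blue K_k). And K_{75} coloured all-blue has no blue K_76, so R(2, 76) > 75. Hence R(2, 76) = 76.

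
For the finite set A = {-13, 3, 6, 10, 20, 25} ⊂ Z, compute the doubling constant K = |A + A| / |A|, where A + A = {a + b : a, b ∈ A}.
K = |A + A| / |A| = 20/6 = 10/3

Enumerate A + A = {a + b : a, b ∈ A}. With |A| = 6, there are |A|^2 = 36 ordered sum pairs; collecting distinct values, A + A = {-26, -10, -7, -3, 6, 7, 9, 12, 13, 16, 20, 23, 26, 28, 30, 31, 35, 40, 45, 50}, so |A + A| = 20. Thus K = 20/6 = 10/3. For comparison, the minimum possible |A + A| over all 6-element sets is 2·6 − 1 = 11 (so min K = 11/6), attained only by arithmetic progressions.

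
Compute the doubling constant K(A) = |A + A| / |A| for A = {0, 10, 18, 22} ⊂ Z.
K = |A + A| / |A| = 10/4 = 5/2

Enumerate A + A = {a + b : a, b ∈ A}. With |A| = 4, there are |A|^2 = 16 ordered sum pairs; collecting distinct values, A + A = {0, 10, 18, 20, 22, 28, 32, 36, 40, 44}, so |A + A| = 10. Thus K = 10/4 = 5/2. For comparison, the minimum possible |A + A| over all 4-element sets is 2·4 − 1 = 7 (so min K = 7/4), attained only by arithmetic progressions.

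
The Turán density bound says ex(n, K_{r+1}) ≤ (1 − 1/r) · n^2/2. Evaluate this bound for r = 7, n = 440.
Turán density bound = (6/7) · 440^2/2 = 580800/7 ≈ 82971.4286

Turán's theorem: ex(n, K_{r+1}) is achieved by the complete r-partite Turán graph T(n, r) with parts as balanced as possible, and is at most (1 − 1/r) · n^2/2. For r = 7, n = 440: the density bound is (6/7) · 193600/2 = 580800/7 ≈ 82971.4286. The integer-valued extremum is e(T(440, 7)) = 82971, which is strictly less than the density bound 580800/7 since 7 ∤ 440 (the parts of T(440, 7) cannot all be equal).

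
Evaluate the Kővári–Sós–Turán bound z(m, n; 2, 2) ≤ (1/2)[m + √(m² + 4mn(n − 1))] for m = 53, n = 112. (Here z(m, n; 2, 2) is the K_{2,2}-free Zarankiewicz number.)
z(53, 112; 2, 2) ≤ (1/2)[53 + √(53² + 4·53·112·111)] = (1/2)[53 + √2638393] = 838.6565

Kővári–Sós–Turán: let r_1, ..., r_53 be the row sums and z = Σ r_i the total number of 1s. Each pair of columns can share at most one row with both entries 1 (else a 2×2 all-ones block appears), so Σ_i C(r_i, 2) ≤ C(112, 2) = 6216. By convexity Σ_i C(r_i, 2) ≥ 53·C(z/53, 2) = z(z − 53)/(2·53), giving z² − 53z − 53·112·111 ≤ 0 and hence z ≤ (1/2)[53 + √(2809 + 4·658896)] = (1/2)[53 + √2638393] ≈ (1/2)(53 + 1624.3131) = 838.6565.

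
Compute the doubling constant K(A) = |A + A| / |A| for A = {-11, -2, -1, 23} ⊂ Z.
K = |A + A| / |A| = 10/4 = 5/2

Enumerate A + A = {a + b : a, b ∈ A}. With |A| = 4, there are |A|^2 = 16 ordered sum pairs; collecting distinct values, A + A = {-22, -13, -12, -4, -3, -2, 12, 21, 22, 46}, so |A + A| = 10. Thus K = 10/4 = 5/2. For comparison, the minimum possible |A + A| over all 4-element sets is 2·4 − 1 = 7 (so min K = 7/4), attained only by arithmetic progressions.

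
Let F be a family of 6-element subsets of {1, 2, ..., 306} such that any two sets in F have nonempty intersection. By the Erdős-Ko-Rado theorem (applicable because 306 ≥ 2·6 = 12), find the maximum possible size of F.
max |F| = C(305, 5) = 21281794436

Erdős-Ko-Rado (1961): when n ≥ 2k, max |F| = C(n−1, k−1). The bound is attained by the star {A : i ∈ A} for any fixed i ∈ [n]. Here C(306−1, 6−1) = C(305, 5) = 21281794436.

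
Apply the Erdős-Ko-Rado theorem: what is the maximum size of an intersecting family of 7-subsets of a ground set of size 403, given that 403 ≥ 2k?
max |F| = C(402, 6) = 5646045778660

The Erdős-Ko-Rado theorem states: for n ≥ 2k, an intersecting family of k-subsets of an n-element set has size at most C(n − 1, k − 1), with equality for 'star' families {A ⊆ [n] : |A| = k, i ∈ A} (fix an element i). For n = 403, k = 7: C(402, 6) = 5646045778660.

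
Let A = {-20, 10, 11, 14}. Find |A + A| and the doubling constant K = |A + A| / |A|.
K = |A + A| / |A| = 10/4 = 5/2

Enumerate A + A = {a + b : a, b ∈ A}. With |A| = 4, there are |A|^2 = 16 ordered sum pairs; collecting distinct values, A + A = {-40, -10, -9, -6, 20, 21, 22, 24, 25, 28}, so |A + A| = 10. Thus K = 10/4 = 5/2. For comparison, the minimum possible |A + A| over all 4-element sets is 2·4 − 1 = 7 (so min K = 7/4), attained only by arithmetic progressions.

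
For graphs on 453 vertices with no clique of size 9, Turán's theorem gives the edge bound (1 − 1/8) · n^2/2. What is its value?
Turán density bound = (7/8) · 453^2/2 = 1436463/16 ≈ 89778.9375

Turán's theorem: ex(n, K_{r+1}) is achieved by the complete r-partite Turán graph T(n, r) with parts as balanced as possible, and is at most (1 − 1/r) · n^2/2. For r = 8, n = 453: the density bound is (7/8) · 205209/2 = 1436463/16 ≈ 89778.9375. The integer-valued extremum is e(T(453, 8)) = 89778, which is strictly less than the density bound 1436463/16 since 8 ∤ 453 (the parts of T(453, 8) cannot all be equal).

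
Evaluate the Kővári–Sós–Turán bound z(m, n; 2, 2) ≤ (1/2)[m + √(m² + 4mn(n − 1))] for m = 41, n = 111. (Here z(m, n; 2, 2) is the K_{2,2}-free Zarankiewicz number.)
z(41, 111; 2, 2) ≤ (1/2)[41 + √(41² + 4·41·111·110)] = (1/2)[41 + √2004121] = 728.3349

Kővári–Sós–Turán: let r_1, ..., r_41 be the row sums and z = Σ r_i the total number of 1s. Each pair of columns can share at most one row with both entries 1 (else a 2×2 all-ones block appears), so Σ_i C(r_i, 2) ≤ C(111, 2) = 6105. By convexity Σ_i C(r_i, 2) ≥ 41·C(z/41, 2) = z(z − 41)/(2·41), giving z² − 41z − 41·111·110 ≤ 0 and hence z ≤ (1/2)[41 + √(1681 + 4·500610)] = (1/2)[41 + √2004121] ≈ (1/2)(41 + 1415.6698) = 728.3349.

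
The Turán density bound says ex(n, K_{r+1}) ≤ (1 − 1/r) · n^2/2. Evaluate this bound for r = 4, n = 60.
Turán density bound = (3/4) · 60^2/2 = 1350

Turán's theorem: ex(n, K_{r+1}) is achieved by the complete r-partite Turán graph T(n, r) with parts as balanced as possible, and is at most (1 − 1/r) · n^2/2. For r = 4, n = 60: the density bound is (3/4) · 3600/2 = 1350. Since 4 ∣ 60, the Turán graph T(60, 4) has parts of equal size 15, and its edge count e(T(60, 4)) = 1350 attains the density bound exactly.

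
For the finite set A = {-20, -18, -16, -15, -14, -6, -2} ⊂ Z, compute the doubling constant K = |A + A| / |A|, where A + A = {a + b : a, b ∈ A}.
K = |A + A| / |A| = 22/7

Enumerate A + A = {a + b : a, b ∈ A}. With |A| = 7, there are |A|^2 = 49 ordered sum pairs; collecting distinct values, A + A = {-40, -38, -36, -35, -34, -33, -32, -31, -30, -29, -28, -26, -24, -22, -21, -20, -18, -17, -16, -12, -8, -4}, so |A + A| = 22. Thus K = 22/7. For comparison, the minimum possible |A + A| over all 7-element sets is 2·7 − 1 = 13 (so min K = 13/7), attained only by arithmetic progressions.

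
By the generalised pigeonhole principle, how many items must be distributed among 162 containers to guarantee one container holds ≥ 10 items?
n = (10 − 1)·162 + 1 = 1459

By the generalised pigeonhole principle, to guarantee some box contains ≥ r objects we need more than (r − 1) · k objects total. Threshold: n = (r − 1) · k + 1. With r = 10 and k = 162: n = 9 · 162 + 1 = 1458 + 1 = 1459. For n = 1458 = 9 · 162, we can put exactly 9 objects in every box, avoiding 10 in any single one — so 1459 is tight.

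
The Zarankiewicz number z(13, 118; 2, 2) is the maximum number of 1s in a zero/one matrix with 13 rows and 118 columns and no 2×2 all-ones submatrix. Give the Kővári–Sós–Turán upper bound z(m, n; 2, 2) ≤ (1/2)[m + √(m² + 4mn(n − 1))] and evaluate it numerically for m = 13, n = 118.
z(13, 118; 2, 2) ≤ (1/2)[13 + √(13² + 4·13·118·117)] = (1/2)[13 + √718081] = 430.1983

Kővári–Sós–Turán: let r_1, ..., r_13 be the row sums and z = Σ r_i the total number of 1s. Each pair of columns can share at most one row with both entries 1 (else a 2×2 all-ones block appears), so Σ_i C(r_i, 2) ≤ C(118, 2) = 6903. By convexity Σ_i C(r_i, 2) ≥ 13·C(z/13, 2) = z(z − 13)/(2·13), giving z² − 13z − 13·118·117 ≤ 0 and hence z ≤ (1/2)[13 + √(169 + 4·179478)] = (1/2)[13 + √718081] ≈ (1/2)(13 + 847.3966) = 430.1983.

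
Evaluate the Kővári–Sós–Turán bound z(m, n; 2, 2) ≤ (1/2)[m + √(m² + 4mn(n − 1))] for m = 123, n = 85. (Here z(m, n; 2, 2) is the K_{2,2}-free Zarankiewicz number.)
z(123, 85; 2, 2) ≤ (1/2)[123 + √(123² + 4·123·85·84)] = (1/2)[123 + √3528009] = 1000.6497

Kővári–Sós–Turán: let r_1, ..., r_123 be the row sums and z = Σ r_i the total number of 1s. Each pair of columns can share at most one row with both entries 1 (else a 2×2 all-ones block appears), so Σ_i C(r_i, 2) ≤ C(85, 2) = 3570. By convexity Σ_i C(r_i, 2) ≥ 123·C(z/123, 2) = z(z − 123)/(2·123), giving z² − 123z − 123·85·84 ≤ 0 and hence z ≤ (1/2)[123 + √(15129 + 4·878220)] = (1/2)[123 + √3528009] ≈ (1/2)(123 + 1878.2995) = 1000.6497.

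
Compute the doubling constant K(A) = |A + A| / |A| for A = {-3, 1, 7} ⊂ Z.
K = |A + A| / |A| = 6/3 = 2

Enumerate A + A = {a + b : a, b ∈ A}. With |A| = 3, there are |A|^2 = 9 ordered sum pairs; collecting distinct values, A + A = {-6, -2, 2, 4, 8, 14}, so |A + A| = 6. Thus K = 6/3 = 2. For comparison, the minimum possible |A + A| over all 3-element sets is 2·3 − 1 = 5 (so min K = 5/3), attained only by arithmetic progressions.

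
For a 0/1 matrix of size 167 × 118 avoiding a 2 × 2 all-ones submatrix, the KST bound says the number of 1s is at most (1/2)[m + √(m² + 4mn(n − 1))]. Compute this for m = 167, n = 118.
z(167, 118; 2, 2) ≤ (1/2)[167 + √(167² + 4·167·118·117)] = (1/2)[167 + √9250297] = 1604.215

Kővári–Sós–Turán: let r_1, ..., r_167 be the row sums and z = Σ r_i the total number of 1s. Each pair of columns can share at most one row with both entries 1 (else a 2×2 all-ones block appears), so Σ_i C(r_i, 2) ≤ C(118, 2) = 6903. By convexity Σ_i C(r_i, 2) ≥ 167·C(z/167, 2) = z(z − 167)/(2·167), giving z² − 167z − 167·118·117 ≤ 0 and hence z ≤ (1/2)[167 + √(27889 + 4·2305602)] = (1/2)[167 + √9250297] ≈ (1/2)(167 + 3041.4301) = 1604.215.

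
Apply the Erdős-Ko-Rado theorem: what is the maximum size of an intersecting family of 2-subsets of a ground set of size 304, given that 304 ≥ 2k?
max |F| = C(303, 1) = 303

The Erdős-Ko-Rado theorem states: for n ≥ 2k, an intersecting family of k-subsets of an n-element set has size at most C(n − 1, k − 1), with equality for 'star' families {A ⊆ [n] : |A| = k, i ∈ A} (fix an element i). For n = 304, k = 2: C(303, 1) = 303.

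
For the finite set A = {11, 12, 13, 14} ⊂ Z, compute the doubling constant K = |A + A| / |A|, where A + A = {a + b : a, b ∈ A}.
K = |A + A| / |A| = 7/4

Enumerate A + A = {a + b : a, b ∈ A}. With |A| = 4, there are |A|^2 = 16 ordered sum pairs; collecting distinct values, A + A = {22, 23, 24, 25, 26, 27, 28}, so |A + A| = 7. Thus K = 7/4. Here |A + A| = 2|A| − 1 = 7, the minimum possible — so K = 7/4 is minimal, which holds iff A is an arithmetic progression.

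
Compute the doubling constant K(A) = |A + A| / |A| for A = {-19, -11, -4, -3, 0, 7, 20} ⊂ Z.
K = |A + A| / |A| = 26/7

Enumerate A + A = {a + b : a, b ∈ A}. With |A| = 7, there are |A|^2 = 49 ordered sum pairs; collecting distinct values, A + A = {-38, -30, -23, -22, -19, -15, -14, -12, -11, -8, -7, -6, -4, -3, 0, 1, 3, 4, 7, 9, 14, 16, 17, 20, 27, 40}, so |A + A| = 26. Thus K = 26/7. For comparison, the minimum possible |A + A| over all 7-element sets is 2·7 − 1 = 13 (so min K = 13/7), attained only by arithmetic progressions.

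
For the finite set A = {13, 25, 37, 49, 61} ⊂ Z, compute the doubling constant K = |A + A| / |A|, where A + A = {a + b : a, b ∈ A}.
K = |A + A| / |A| = 9/5

Enumerate A + A = {a + b : a, b ∈ A}. With |A| = 5, there are |A|^2 = 25 ordered sum pairs; collecting distinct values, A + A = {26, 38, 50, 62, 74, 86, 98, 110, 122}, so |A + A| = 9. Thus K = 9/5. Here |A + A| = 2|A| − 1 = 9, the minimum possible — so K = 9/5 is minimal, which holds iff A is an arithmetic progression.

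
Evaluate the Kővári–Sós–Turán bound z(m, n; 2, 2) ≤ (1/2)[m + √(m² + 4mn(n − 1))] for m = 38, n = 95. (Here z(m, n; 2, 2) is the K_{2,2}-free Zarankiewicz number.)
z(38, 95; 2, 2) ≤ (1/2)[38 + √(38² + 4·38·95·94)] = (1/2)[38 + √1358804] = 601.8387

Kővári–Sós–Turán: let r_1, ..., r_38 be the row sums and z = Σ r_i the total number of 1s. Each pair of columns can share at most one row with both entries 1 (else a 2×2 all-ones block appears), so Σ_i C(r_i, 2) ≤ C(95, 2) = 4465. By convexity Σ_i C(r_i, 2) ≥ 38·C(z/38, 2) = z(z − 38)/(2·38), giving z² − 38z − 38·95·94 ≤ 0 and hence z ≤ (1/2)[38 + √(1444 + 4·339340)] = (1/2)[38 + √1358804] ≈ (1/2)(38 + 1165.6775) = 601.8387.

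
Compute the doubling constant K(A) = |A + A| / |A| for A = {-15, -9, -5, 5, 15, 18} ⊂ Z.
K = |A + A| / |A| = 18/6 = 3

Enumerate A + A = {a + b : a, b ∈ A}. With |A| = 6, there are |A|^2 = 36 ordered sum pairs; collecting distinct values, A + A = {-30, -24, -20, -18, -14, -10, -4, 0, 3, 6, 9, 10, 13, 20, 23, 30, 33, 36}, so |A + A| = 18. Thus K = 18/6 = 3. For comparison, the minimum possible |A + A| over all 6-element sets is 2·6 − 1 = 11 (so min K = 11/6), attained only by arithmetic progressions.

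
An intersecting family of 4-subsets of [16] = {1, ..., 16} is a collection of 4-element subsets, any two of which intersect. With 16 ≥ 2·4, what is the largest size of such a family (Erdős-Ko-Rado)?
max |F| = C(15, 3) = 455

The Erdős-Ko-Rado theorem states: for n ≥ 2k, an intersecting family of k-subsets of an n-element set has size at most C(n − 1, k − 1), with equality for 'star' families {A ⊆ [n] : |A| = k, i ∈ A} (fix an element i). For n = 16, k = 4: C(15, 3) = 455.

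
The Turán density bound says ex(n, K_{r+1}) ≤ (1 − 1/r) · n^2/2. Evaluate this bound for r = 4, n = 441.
Turán density bound = (3/4) · 441^2/2 = 583443/8 ≈ 72930.375

Turán's theorem: ex(n, K_{r+1}) is achieved by the complete r-partite Turán graph T(n, r) with parts as balanced as possible, and is at most (1 − 1/r) · n^2/2. For r = 4, n = 441: the density bound is (3/4) · 194481/2 = 583443/8 ≈ 72930.375. The integer-valued extremum is e(T(441, 4)) = 72930, which is strictly less than the density bound 583443/8 since 4 ∤ 441 (the parts of T(441, 4) cannot all be equal).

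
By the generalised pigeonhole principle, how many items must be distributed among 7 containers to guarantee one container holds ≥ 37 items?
n = (37 − 1)·7 + 1 = 253

By the generalised pigeonhole principle, to guarantee some box contains ≥ r objects we need more than (r − 1) · k objects total. Threshold: n = (r − 1) · k + 1. With r = 37 and k = 7: n = 36 · 7 + 1 = 252 + 1 = 253. For n = 252 = 36 · 7, we can put exactly 36 objects in every box, avoiding 37 in any single one — so 253 is tight.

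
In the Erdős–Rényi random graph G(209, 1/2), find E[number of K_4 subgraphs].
E[# K_4] = C(209, 4) · (1/2)^C(4, 2) = 77238876 / 2^6 = 19309719/16 = 1206857.4375

For each 4-subset S of vertices (there are C(209, 4) = 77238876 such S), let X_S = 1 if S induces a K_4 (all C(4, 2) = 6 edges present). Then P(X_S = 1) = (1/2)^6 = 1/64. By linearity of expectation, E[# K_4] = C(209, 4) · (1/2)^6 = 77238876 / 64 = 19309719/16 = 1206857.4375.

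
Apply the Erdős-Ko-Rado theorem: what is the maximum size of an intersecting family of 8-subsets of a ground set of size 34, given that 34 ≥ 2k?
max |F| = C(33, 7) = 4272048

Erdős-Ko-Rado (1961): when n ≥ 2k, max |F| = C(n−1, k−1). The bound is attained by the star {A : i ∈ A} for any fixed i ∈ [n]. Here C(34−1, 8−1) = C(33, 7) = 4272048.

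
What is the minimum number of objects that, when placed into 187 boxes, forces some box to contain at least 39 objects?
n = (39 − 1)·187 + 1 = 7107

By the generalised pigeonhole principle, to guarantee some box contains ≥ r objects we need more than (r − 1) · k objects total. Threshold: n = (r − 1) · k + 1. With r = 39 and k = 187: n = 38 · 187 + 1 = 7106 + 1 = 7107. For n = 7106 = 38 · 187, we can put exactly 38 objects in every box, avoiding 39 in any single one — so 7107 is tight.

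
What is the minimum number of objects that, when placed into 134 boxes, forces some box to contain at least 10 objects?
n = (10 − 1)·134 + 1 = 1207

By the generalised pigeonhole principle, to guarantee some box contains ≥ r objects we need more than (r − 1) · k objects total. Threshold: n = (r − 1) · k + 1. With r = 10 and k = 134: n = 9 · 134 + 1 = 1206 + 1 = 1207. For n = 1206 = 9 · 134, we can put exactly 9 objects in every box, avoiding 10 in any single one — so 1207 is tight.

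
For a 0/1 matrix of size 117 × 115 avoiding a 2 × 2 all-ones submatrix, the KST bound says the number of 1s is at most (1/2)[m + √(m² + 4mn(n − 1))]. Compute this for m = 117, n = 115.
z(117, 115; 2, 2) ≤ (1/2)[117 + √(117² + 4·117·115·114)] = (1/2)[117 + √6149169] = 1298.3759

Kővári–Sós–Turán: let r_1, ..., r_117 be the row sums and z = Σ r_i the total number of 1s. Each pair of columns can share at most one row with both entries 1 (else a 2×2 all-ones block appears), so Σ_i C(r_i, 2) ≤ C(115, 2) = 6555. By convexity Σ_i C(r_i, 2) ≥ 117·C(z/117, 2) = z(z − 117)/(2·117), giving z² − 117z − 117·115·114 ≤ 0 and hence z ≤ (1/2)[117 + √(13689 + 4·1533870)] = (1/2)[117 + √6149169] ≈ (1/2)(117 + 2479.7518) = 1298.3759.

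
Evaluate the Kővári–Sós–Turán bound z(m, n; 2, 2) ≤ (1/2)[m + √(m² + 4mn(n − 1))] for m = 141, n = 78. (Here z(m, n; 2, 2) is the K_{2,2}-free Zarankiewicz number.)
z(141, 78; 2, 2) ≤ (1/2)[141 + √(141² + 4·141·78·77)] = (1/2)[141 + √3407265] = 993.4389

Kővári–Sós–Turán: let r_1, ..., r_141 be the row sums and z = Σ r_i the total number of 1s. Each pair of columns can share at most one row with both entries 1 (else a 2×2 all-ones block appears), so Σ_i C(r_i, 2) ≤ C(78, 2) = 3003. By convexity Σ_i C(r_i, 2) ≥ 141·C(z/141, 2) = z(z − 141)/(2·141), giving z² − 141z − 141·78·77 ≤ 0 and hence z ≤ (1/2)[141 + √(19881 + 4·846846)] = (1/2)[141 + √3407265] ≈ (1/2)(141 + 1845.8778) = 993.4389.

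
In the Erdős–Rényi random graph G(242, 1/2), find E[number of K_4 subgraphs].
E[# K_4] = C(242, 4) · (1/2)^C(4, 2) = 139389580 / 2^6 = 34847395/16 = 2177962.1875

For each 4-subset S of vertices (there are C(242, 4) = 139389580 such S), let X_S = 1 if S induces a K_4 (all C(4, 2) = 6 edges present). Then P(X_S = 1) = (1/2)^6 = 1/64. By linearity of expectation, E[# K_4] = C(242, 4) · (1/2)^6 = 139389580 / 64 = 34847395/16 = 2177962.1875.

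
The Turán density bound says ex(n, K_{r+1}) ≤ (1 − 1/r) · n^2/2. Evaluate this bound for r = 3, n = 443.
Turán density bound = (2/3) · 443^2/2 = 196249/3 ≈ 65416.3333

Turán's theorem: ex(n, K_{r+1}) is achieved by the complete r-partite Turán graph T(n, r) with parts as balanced as possible, and is at most (1 − 1/r) · n^2/2. For r = 3, n = 443: the density bound is (2/3) · 196249/2 = 196249/3 ≈ 65416.3333. The integer-valued extremum is e(T(443, 3)) = 65416, which is strictly less than the density bound 196249/3 since 3 ∤ 443 (the parts of T(443, 3) cannot all be equal).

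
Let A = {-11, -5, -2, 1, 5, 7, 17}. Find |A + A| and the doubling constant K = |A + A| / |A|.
K = |A + A| / |A| = 22/7

Enumerate A + A = {a + b : a, b ∈ A}. With |A| = 7, there are |A|^2 = 49 ordered sum pairs; collecting distinct values, A + A = {-22, -16, -13, -10, -7, -6, -4, -1, 0, 2, 3, 5, 6, 8, 10, 12, 14, 15, 18, 22, 24, 34}, so |A + A| = 22. Thus K = 22/7. For comparison, the minimum possible |A + A| over all 7-element sets is 2·7 − 1 = 13 (so min K = 13/7), attained only by arithmetic progressions.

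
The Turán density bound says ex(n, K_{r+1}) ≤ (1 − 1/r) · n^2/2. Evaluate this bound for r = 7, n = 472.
Turán density bound = (6/7) · 472^2/2 = 668352/7 ≈ 95478.8571

Turán's theorem: ex(n, K_{r+1}) is achieved by the complete r-partite Turán graph T(n, r) with parts as balanced as possible, and is at most (1 − 1/r) · n^2/2. For r = 7, n = 472: the density bound is (6/7) · 222784/2 = 668352/7 ≈ 95478.8571. The integer-valued extremum is e(T(472, 7)) = 95478, which is strictly less than the density bound 668352/7 since 7 ∤ 472 (the parts of T(472, 7) cannot all be equal).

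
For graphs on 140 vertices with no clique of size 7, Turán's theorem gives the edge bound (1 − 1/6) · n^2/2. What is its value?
Turán density bound = (5/6) · 140^2/2 = 24500/3 ≈ 8166.6667

Turán's theorem: ex(n, K_{r+1}) is achieved by the complete r-partite Turán graph T(n, r) with parts as balanced as possible, and is at most (1 − 1/r) · n^2/2. For r = 6, n = 140: the density bound is (5/6) · 19600/2 = 24500/3 ≈ 8166.6667. The integer-valued extremum is e(T(140, 6)) = 8166, which is strictly less than the density bound 24500/3 since 6 ∤ 140 (the parts of T(140, 6) cannot all be equal).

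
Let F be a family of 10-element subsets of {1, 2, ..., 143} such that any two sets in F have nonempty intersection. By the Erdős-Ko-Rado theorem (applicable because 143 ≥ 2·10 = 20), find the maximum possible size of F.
max |F| = C(142, 9) = 49941822741810

The Erdős-Ko-Rado theorem states: for n ≥ 2k, an intersecting family of k-subsets of an n-element set has size at most C(n − 1, k − 1), with equality for 'star' families {A ⊆ [n] : |A| = k, i ∈ A} (fix an element i). For n = 143, k = 10: C(142, 9) = 49941822741810.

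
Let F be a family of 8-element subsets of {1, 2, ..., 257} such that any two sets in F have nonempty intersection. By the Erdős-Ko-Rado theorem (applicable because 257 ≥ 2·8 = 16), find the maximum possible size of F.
max |F| = C(256, 7) = 13161885792000

The Erdős-Ko-Rado theorem states: for n ≥ 2k, an intersecting family of k-subsets of an n-element set has size at most C(n − 1, k − 1), with equality for 'star' families {A ⊆ [n] : |A| = k, i ∈ A} (fix an element i). For n = 257, k = 8: C(256, 7) = 13161885792000.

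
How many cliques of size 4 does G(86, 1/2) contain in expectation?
E[# K_4] = C(86, 4) · (1/2)^C(4, 2) = 2123555 / 2^6 = 33180.546875

For each 4-subset S of vertices (there are C(86, 4) = 2123555 such S), let X_S = 1 if S induces a K_4 (all C(4, 2) = 6 edges present). Then P(X_S = 1) = (1/2)^6 = 1/64. By linearity of expectation, E[# K_4] = C(86, 4) · (1/2)^6 = 2123555 / 64 = 33180.546875.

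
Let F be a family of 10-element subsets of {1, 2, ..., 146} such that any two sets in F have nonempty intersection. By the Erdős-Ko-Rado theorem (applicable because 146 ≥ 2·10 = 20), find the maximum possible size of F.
max |F| = C(145, 9) = 60611278580710

The Erdős-Ko-Rado theorem states: for n ≥ 2k, an intersecting family of k-subsets of an n-element set has size at most C(n − 1, k − 1), with equality for 'star' families {A ⊆ [n] : |A| = k, i ∈ A} (fix an element i). For n = 146, k = 10: C(145, 9) = 60611278580710.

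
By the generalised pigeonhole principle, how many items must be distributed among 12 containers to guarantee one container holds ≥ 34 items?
n = (34 − 1)·12 + 1 = 397

By the generalised pigeonhole principle, to guarantee some box contains ≥ r objects we need more than (r − 1) · k objects total. Threshold: n = (r − 1) · k + 1. With r = 34 and k = 12: n = 33 · 12 + 1 = 396 + 1 = 397. For n = 396 = 33 · 12, we can put exactly 33 objects in every box, avoiding 34 in any single one — so 397 is tight.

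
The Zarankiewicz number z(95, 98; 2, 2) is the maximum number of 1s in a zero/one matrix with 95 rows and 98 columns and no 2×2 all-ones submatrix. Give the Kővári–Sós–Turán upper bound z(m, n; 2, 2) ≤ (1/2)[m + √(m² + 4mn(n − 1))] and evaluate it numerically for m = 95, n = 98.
z(95, 98; 2, 2) ≤ (1/2)[95 + √(95² + 4·95·98·97)] = (1/2)[95 + √3621305] = 998.9863

Kővári–Sós–Turán: let r_1, ..., r_95 be the row sums and z = Σ r_i the total number of 1s. Each pair of columns can share at most one row with both entries 1 (else a 2×2 all-ones block appears), so Σ_i C(r_i, 2) ≤ C(98, 2) = 4753. By convexity Σ_i C(r_i, 2) ≥ 95·C(z/95, 2) = z(z − 95)/(2·95), giving z² − 95z − 95·98·97 ≤ 0 and hence z ≤ (1/2)[95 + √(9025 + 4·903070)] = (1/2)[95 + √3621305] ≈ (1/2)(95 + 1902.9727) = 998.9863.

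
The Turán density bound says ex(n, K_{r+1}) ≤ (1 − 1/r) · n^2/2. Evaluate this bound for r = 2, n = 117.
Turán density bound = (1/2) · 117^2/2 = 13689/4 ≈ 3422.25

Turán's theorem: ex(n, K_{r+1}) is achieved by the complete r-partite Turán graph T(n, r) with parts as balanced as possible, and is at most (1 − 1/r) · n^2/2. For r = 2, n = 117: the density bound is (1/2) · 13689/2 = 13689/4 ≈ 3422.25. The integer-valued extremum is e(T(117, 2)) = 3422, which is strictly less than the density bound 13689/4 since 2 ∤ 117 (the parts of T(117, 2) cannot all be equal).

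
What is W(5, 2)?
W(5, 2) = 5 + 1 = 6

A 2-term AP is any pair of integers, so a monochromatic 2-AP exists iff some colour is used at least twice. With 5 colours, the colouring i ↦ i on {1, ..., 5} uses each colour once, avoiding any monochromatic pair, so W(5, 2) > 5. For {1, ..., 6}, pigeonhole forces two integers of the same colour, which form a monochromatic 2-AP. Hence W(5, 2) = 6.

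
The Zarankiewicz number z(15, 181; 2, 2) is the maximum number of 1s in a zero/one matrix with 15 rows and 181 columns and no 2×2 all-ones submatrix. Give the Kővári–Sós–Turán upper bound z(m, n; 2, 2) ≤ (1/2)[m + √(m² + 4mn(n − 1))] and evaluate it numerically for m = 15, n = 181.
z(15, 181; 2, 2) ≤ (1/2)[15 + √(15² + 4·15·181·180)] = (1/2)[15 + √1955025] = 706.611

Kővári–Sós–Turán: let r_1, ..., r_15 be the row sums and z = Σ r_i the total number of 1s. Each pair of columns can share at most one row with both entries 1 (else a 2×2 all-ones block appears), so Σ_i C(r_i, 2) ≤ C(181, 2) = 16290. By convexity Σ_i C(r_i, 2) ≥ 15·C(z/15, 2) = z(z − 15)/(2·15), giving z² − 15z − 15·181·180 ≤ 0 and hence z ≤ (1/2)[15 + √(225 + 4·488700)] = (1/2)[15 + √1955025] ≈ (1/2)(15 + 1398.2221) = 706.611.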